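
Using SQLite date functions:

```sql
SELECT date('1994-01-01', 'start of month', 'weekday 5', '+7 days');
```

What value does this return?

`start of month` rewinds 1994-01-01 to 1994-01-01.
`weekday 5` advances to the next Friday; 1994-01-01 is a Saturday, so it moves forward to 1994-01-07.
Advancing 7 more days within January lands on 1994-01-14.

1994-01-14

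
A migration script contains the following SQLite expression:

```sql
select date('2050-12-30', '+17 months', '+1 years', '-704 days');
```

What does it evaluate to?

Adding +17 months to 2050-12-30 gives 2052-05-30.
Adding +1 year to 2052-05-30 gives 2053-05-30.
Applying '-704 days' to 2053-05-30: counting 704 days back gives 2051-06-26.

2051-06-26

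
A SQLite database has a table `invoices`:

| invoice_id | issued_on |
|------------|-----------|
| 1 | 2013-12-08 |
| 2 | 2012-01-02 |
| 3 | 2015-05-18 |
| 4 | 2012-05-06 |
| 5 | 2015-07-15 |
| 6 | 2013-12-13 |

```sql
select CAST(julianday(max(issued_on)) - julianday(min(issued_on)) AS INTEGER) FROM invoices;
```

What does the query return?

MIN = 2012-01-02, MAX = 2015-07-15.
29 days remain in January 2012 after the 2nd (31 − 2).
Full months from February 2012 through June 2015 contribute their day counts.
Then 15 days into July 2015.
Total: 29 + 29 + 31 + 30 + 31 + 30 + 31 + 31 + 30 + 31 + 30 + 31 + 31 + 28 + 31 + 30 + 31 + 30 + 31 + 31 + 30 + 31 + 30 + 31 + 31 + 28 + 31 + 30 + 31 + 30 + 31 + 31 + 30 + 31 + 30 + 31 + 31 + 28 + 31 + 30 + 31 + 30 + 15 = 1290.

1290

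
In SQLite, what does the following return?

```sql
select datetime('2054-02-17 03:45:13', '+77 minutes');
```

2054-02-17 05:02:13

77 minutes = 1h 17m; +77 minutes from 2054-02-17 03:45:13 is 2054-02-17 05:02:13.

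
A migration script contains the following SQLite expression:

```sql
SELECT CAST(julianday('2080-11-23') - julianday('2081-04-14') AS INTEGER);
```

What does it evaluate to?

-142

7 days remain in November 2080 after the 23rd (30 − 23).
December 2080: 31 days.
January 2081: 31 days.
February 2081: 28 days.
March 2081: 31 days.
Then 14 days into April 2081.
Total: 7 + 31 + 31 + 28 + 31 + 14 = 142.
The subtraction is earlier − later, so the result is −142 → -142.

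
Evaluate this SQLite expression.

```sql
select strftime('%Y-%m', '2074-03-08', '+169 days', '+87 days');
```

2074-11

First apply '+169 days', '+87 days': 2074-03-08 → 2074-11-19.
`%Y-%m` extracts the year-month: 2074-11.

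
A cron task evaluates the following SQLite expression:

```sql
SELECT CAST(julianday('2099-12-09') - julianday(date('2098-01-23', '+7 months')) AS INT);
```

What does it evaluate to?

473

Adding +7 months to 2098-01-23 gives 2098-08-23.
8 days remain in August 2098 after the 23rd (31 − 23).
Full months from September 2098 through November 2099 contribute their day counts.
Then 9 days into December 2099.
Total: 8 + 30 + 31 + 30 + 31 + 31 + 28 + 31 + 30 + 31 + 30 + 31 + 31 + 30 + 31 + 30 + 9 = 473.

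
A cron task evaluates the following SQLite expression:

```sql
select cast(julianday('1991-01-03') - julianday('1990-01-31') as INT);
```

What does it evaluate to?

337

0 days remain in January 1990 after the 31st (31 − 31).
Full months from February 1990 through December 1990 contribute their day counts.
Then 3 days into January 1991.
Total: 0 + 28 + 31 + 30 + 31 + 30 + 31 + 31 + 30 + 31 + 30 + 31 + 3 = 337.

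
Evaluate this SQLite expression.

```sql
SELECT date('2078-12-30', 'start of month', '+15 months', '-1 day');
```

2080-02-29

`start of month` rewinds 2078-12-30 to 2078-12-01.
Adding +15 months to 2078-12-01 gives 2080-03-01.
Going back 1 day from 2080-03-01 reaches 2080-02-29 (last day of February, 29 days).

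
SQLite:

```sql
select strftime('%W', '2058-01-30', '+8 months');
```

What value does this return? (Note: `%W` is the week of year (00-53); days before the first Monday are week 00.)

39

First apply '+8 months': 2058-01-30 → 2058-09-30.
2058-09-30 is a Monday. SQLite's %W counts Mondays since the year started; the result is 39.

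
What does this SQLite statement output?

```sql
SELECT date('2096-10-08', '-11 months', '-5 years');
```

Adding -11 months to 2096-10-08 gives 2095-11-08.
Adding -5 years to 2095-11-08 gives 2090-11-08.

2090-11-08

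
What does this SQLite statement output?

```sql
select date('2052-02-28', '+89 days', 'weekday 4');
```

2052-05-30

Applying '+89 days' to 2052-02-28: counting 89 days forward gives 2052-05-27.
`weekday 4` advances to the next Thursday; 2052-05-27 is a Monday, so it moves forward to 2052-05-30.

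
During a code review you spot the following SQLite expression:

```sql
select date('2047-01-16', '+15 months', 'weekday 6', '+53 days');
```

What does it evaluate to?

Adding +15 months to 2047-01-16 gives 2048-04-16.
`weekday 6` advances to the next Saturday; 2048-04-16 is a Thursday, so it moves forward to 2048-04-18.
Applying '+53 days' to 2048-04-18: counting 53 days forward gives 2048-06-10.

2048-06-10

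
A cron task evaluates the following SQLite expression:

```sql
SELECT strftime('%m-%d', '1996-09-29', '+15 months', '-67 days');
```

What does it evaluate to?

First apply '+15 months', '-67 days': 1996-09-29 → 1997-10-23.
`%m-%d` extracts the month-day: 10-23.

10-23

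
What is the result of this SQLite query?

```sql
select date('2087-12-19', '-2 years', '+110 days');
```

2086-04-08

Adding -2 years to 2087-12-19 gives 2085-12-19.
Applying '+110 days' to 2085-12-19: counting 110 days forward gives 2086-04-08.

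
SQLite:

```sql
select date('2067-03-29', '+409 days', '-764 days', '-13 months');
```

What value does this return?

Applying '+409 days' to 2067-03-29: counting 409 days forward gives 2068-05-11.
Applying '-764 days' to 2068-05-11: counting 764 days back gives 2066-04-08.
Adding -13 months to 2066-04-08 gives 2065-03-08.

2065-03-08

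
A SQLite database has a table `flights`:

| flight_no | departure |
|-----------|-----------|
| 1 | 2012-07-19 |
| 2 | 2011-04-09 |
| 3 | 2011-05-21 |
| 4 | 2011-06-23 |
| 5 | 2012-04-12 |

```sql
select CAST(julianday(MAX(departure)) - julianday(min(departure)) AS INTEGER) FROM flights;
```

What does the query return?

467

MIN = 2011-04-09, MAX = 2012-07-19.
21 days remain in April 2011 after the 9th (30 − 9).
Full months from May 2011 through June 2012 contribute their day counts.
Then 19 days into July 2012.
Total: 21 + 31 + 30 + 31 + 31 + 30 + 31 + 30 + 31 + 31 + 29 + 31 + 30 + 31 + 30 + 19 = 467.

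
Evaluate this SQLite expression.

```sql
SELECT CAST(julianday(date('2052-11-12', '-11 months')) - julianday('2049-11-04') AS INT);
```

768

Adding -11 months to 2052-11-12 gives 2051-12-12.
26 days remain in November 2049 after the 4th (30 − 4).
Full months from December 2049 through November 2051 contribute their day counts.
Then 12 days into December 2051.
Total: 26 + 31 + 31 + 28 + 31 + 30 + 31 + 30 + 31 + 31 + 30 + 31 + 30 + 31 + 31 + 28 + 31 + 30 + 31 + 30 + 31 + 31 + 30 + 31 + 30 + 12 = 768.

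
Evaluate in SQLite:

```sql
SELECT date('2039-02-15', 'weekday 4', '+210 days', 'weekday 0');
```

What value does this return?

2039-09-18

`weekday 4` advances to the next Thursday; 2039-02-15 is a Tuesday, so it moves forward to 2039-02-17.
Applying '+210 days' to 2039-02-17: counting 210 days forward gives 2039-09-15.
`weekday 0` advances to the next Sunday; 2039-09-15 is a Thursday, so it moves forward to 2039-09-18.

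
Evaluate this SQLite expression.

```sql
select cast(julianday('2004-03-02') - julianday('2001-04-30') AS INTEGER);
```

1037

0 days remain in April 2001 after the 30th (30 − 30).
Full months from May 2001 through February 2004 contribute their day counts.
Then 2 days into March 2004.
Total: 0 + 31 + 30 + 31 + 31 + 30 + 31 + 30 + 31 + 31 + 28 + 31 + 30 + 31 + 30 + 31 + 31 + 30 + 31 + 30 + 31 + 31 + 28 + 31 + 30 + 31 + 30 + 31 + 31 + 30 + 31 + 30 + 31 + 31 + 29 + 2 = 1037.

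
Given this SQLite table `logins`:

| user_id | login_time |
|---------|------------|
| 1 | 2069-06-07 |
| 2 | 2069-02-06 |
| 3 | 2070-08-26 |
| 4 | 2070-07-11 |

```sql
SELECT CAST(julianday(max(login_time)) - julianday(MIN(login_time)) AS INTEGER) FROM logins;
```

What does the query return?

MIN = 2069-02-06, MAX = 2070-08-26.
22 days remain in February 2069 after the 6th (28 − 6).
Full months from March 2069 through July 2070 contribute their day counts.
Then 26 days into August 2070.
Total: 22 + 31 + 30 + 31 + 30 + 31 + 31 + 30 + 31 + 30 + 31 + 31 + 28 + 31 + 30 + 31 + 30 + 31 + 26 = 566.

566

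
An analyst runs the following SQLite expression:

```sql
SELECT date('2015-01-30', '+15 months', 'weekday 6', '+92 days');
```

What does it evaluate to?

Adding +15 months to 2015-01-30 gives 2016-04-30.
`weekday 6` advances to the next Saturday; 2016-04-30 is already a Saturday, so it stays at 2016-04-30.
Applying '+92 days' to 2016-04-30: counting 92 days forward gives 2016-07-31.

2016-07-31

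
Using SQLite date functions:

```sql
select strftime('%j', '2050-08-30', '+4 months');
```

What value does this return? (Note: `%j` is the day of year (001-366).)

364

First apply '+4 months': 2050-08-30 → 2050-12-30.
Day-of-year for 2050-12-30: days since 2050-01-01 inclusive = 364, zero-padded to 364.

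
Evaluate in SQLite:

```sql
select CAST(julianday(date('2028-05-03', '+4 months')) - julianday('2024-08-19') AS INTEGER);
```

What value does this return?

Adding +4 months to 2028-05-03 gives 2028-09-03.
12 days remain in August 2024 after the 19th (31 − 19).
Full months from September 2024 through August 2028 contribute their day counts.
Then 3 days into September 2028.
Total: 12 + 30 + 31 + 30 + 31 + 31 + 28 + 31 + 30 + 31 + 30 + 31 + 31 + 30 + 31 + 30 + 31 + 31 + 28 + 31 + 30 + 31 + 30 + 31 + 31 + 30 + 31 + 30 + 31 + 31 + 28 + 31 + 30 + 31 + 30 + 31 + 31 + 30 + 31 + 30 + 31 + 31 + 29 + 31 + 30 + 31 + 30 + 31 + 31 + 3 = 1476.

1476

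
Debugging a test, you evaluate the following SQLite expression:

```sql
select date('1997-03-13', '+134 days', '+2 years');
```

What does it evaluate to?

1999-07-25

Applying '+134 days' to 1997-03-13: counting 134 days forward gives 1997-07-25.
Adding +2 years to 1997-07-25 gives 1999-07-25.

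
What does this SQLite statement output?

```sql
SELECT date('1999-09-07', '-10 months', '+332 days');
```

1999-10-05

Adding -10 months to 1999-09-07 gives 1998-11-07.
Applying '+332 days' to 1998-11-07: counting 332 days forward gives 1999-10-05.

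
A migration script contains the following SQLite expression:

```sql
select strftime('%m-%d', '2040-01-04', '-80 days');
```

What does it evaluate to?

10-16

First apply '-80 days': 2040-01-04 → 2039-10-16.
`%m-%d` extracts the month-day: 10-16.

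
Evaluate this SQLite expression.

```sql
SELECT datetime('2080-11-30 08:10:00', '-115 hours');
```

-115 hours from 2080-11-30 08:10:00 is 2080-11-25 13:10:00 (crosses midnight).

2080-11-25 13:10:00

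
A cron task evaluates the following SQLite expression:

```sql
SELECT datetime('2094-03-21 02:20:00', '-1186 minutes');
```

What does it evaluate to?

1186 minutes = 19h 46m; -1186 minutes from 2094-03-21 02:20:00 is 2094-03-20 06:34:00 (crosses midnight).

2094-03-20 06:34:00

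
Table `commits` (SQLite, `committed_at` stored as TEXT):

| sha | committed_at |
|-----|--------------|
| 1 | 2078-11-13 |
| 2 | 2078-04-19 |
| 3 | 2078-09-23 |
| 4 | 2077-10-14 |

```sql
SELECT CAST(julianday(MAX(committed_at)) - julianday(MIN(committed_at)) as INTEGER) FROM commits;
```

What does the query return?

395

MIN = 2077-10-14, MAX = 2078-11-13.
17 days remain in October 2077 after the 14th (31 − 14).
Full months from November 2077 through October 2078 contribute their day counts.
Then 13 days into November 2078.
Total: 17 + 30 + 31 + 31 + 28 + 31 + 30 + 31 + 30 + 31 + 31 + 30 + 31 + 13 = 395.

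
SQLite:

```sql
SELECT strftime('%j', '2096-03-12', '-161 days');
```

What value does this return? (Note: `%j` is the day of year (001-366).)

First apply '-161 days': 2096-03-12 → 2095-10-03.
Day-of-year for 2095-10-03: days since 2095-01-01 inclusive = 276, zero-padded to 276.

276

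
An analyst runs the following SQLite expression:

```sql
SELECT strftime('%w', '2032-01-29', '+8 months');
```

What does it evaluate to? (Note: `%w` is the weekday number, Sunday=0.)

3

First apply '+8 months': 2032-01-29 → 2032-09-29.
2032-09-29 is a Wednesday; with Sunday=0 that is 3.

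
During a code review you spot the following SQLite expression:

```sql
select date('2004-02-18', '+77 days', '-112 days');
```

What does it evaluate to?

Applying '+77 days' to 2004-02-18: counting 77 days forward gives 2004-05-05.
Applying '-112 days' to 2004-05-05: counting 112 days back gives 2004-01-14.

2004-01-14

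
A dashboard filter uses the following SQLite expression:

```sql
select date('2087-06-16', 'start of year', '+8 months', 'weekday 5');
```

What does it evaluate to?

`start of year` rewinds 2087-06-16 to 2087-01-01.
Adding +8 months to 2087-01-01 gives 2087-09-01.
`weekday 5` advances to the next Friday; 2087-09-01 is a Monday, so it moves forward to 2087-09-05.

2087-09-05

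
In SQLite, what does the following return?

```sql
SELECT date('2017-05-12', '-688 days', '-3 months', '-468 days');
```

Applying '-688 days' to 2017-05-12: counting 688 days back gives 2015-06-24.
Adding -3 months to 2015-06-24 gives 2015-03-24.
Applying '-468 days' to 2015-03-24: counting 468 days back gives 2013-12-11.

2013-12-11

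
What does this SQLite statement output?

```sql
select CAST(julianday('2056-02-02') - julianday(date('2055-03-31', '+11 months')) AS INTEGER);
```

-29

Adding +11 months to 2055-03-31 targets 2056-02-31. February 2056 has only 29 days, so SQLite normalizes the 2-day overflow forward to 2056-03-02.
27 days remain in February 2056 after the 2nd (29 − 2).
Then 2 days into March 2056.
Total: 27 + 2 = 29.
The subtraction is earlier − later, so the result is −29 → -29.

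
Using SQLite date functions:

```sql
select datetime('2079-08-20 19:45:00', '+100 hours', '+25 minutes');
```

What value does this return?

+100 hours from 2079-08-20 19:45:00 is 2079-08-24 23:45:00 (crosses midnight).
+25 minutes from 2079-08-24 23:45:00 is 2079-08-25 00:10:00.

2079-08-25 00:10:00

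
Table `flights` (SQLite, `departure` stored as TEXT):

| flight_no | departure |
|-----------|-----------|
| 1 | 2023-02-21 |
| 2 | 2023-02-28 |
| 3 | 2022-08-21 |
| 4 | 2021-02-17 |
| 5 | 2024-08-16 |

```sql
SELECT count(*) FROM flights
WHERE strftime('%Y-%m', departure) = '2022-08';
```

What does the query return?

Rows with year-month 2022-08: 2022-08-21 → 1.

1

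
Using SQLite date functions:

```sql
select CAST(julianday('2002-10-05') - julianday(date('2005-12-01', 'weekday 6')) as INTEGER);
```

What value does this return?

`weekday 6` advances to the next Saturday; 2005-12-01 is a Thursday, so it moves forward to 2005-12-03.
26 days remain in October 2002 after the 5th (31 − 5).
Full months from November 2002 through November 2005 contribute their day counts.
Then 3 days into December 2005.
Total: 26 + 30 + 31 + 31 + 28 + 31 + 30 + 31 + 30 + 31 + 31 + 30 + 31 + 30 + 31 + 31 + 29 + 31 + 30 + 31 + 30 + 31 + 31 + 30 + 31 + 30 + 31 + 31 + 28 + 31 + 30 + 31 + 30 + 31 + 31 + 30 + 31 + 30 + 3 = 1155.
The subtraction is earlier − later, so the result is −1155 → -1155.

-1155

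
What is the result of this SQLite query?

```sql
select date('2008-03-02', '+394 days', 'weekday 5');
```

2009-04-03

Applying '+394 days' to 2008-03-02: counting 394 days forward gives 2009-03-31.
`weekday 5` advances to the next Friday; 2009-03-31 is a Tuesday, so it moves forward to 2009-04-03.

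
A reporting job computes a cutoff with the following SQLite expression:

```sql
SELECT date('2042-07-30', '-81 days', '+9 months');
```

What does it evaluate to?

Applying '-81 days' to 2042-07-30: counting 81 days back gives 2042-05-10.
Adding +9 months to 2042-05-10 gives 2043-02-10.

2043-02-10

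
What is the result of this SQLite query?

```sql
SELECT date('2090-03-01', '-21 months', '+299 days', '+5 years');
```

2094-03-27

Adding -21 months to 2090-03-01 gives 2088-06-01.
Applying '+299 days' to 2088-06-01: counting 299 days forward gives 2089-03-27.
Adding +5 years to 2089-03-27 gives 2094-03-27.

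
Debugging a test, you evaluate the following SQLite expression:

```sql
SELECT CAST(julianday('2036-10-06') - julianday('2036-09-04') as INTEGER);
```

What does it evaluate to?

26 days remain in September 2036 after the 4th (30 − 4).
Then 6 days into October 2036.
Total: 26 + 6 = 32.

32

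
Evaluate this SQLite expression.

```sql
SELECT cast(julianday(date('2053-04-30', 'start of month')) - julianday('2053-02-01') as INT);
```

59

`start of month` rewinds 2053-04-30 to 2053-04-01.
27 days remain in February 2053 after the 1st (28 − 1).
March 2053: 31 days.
Then 1 day into April 2053.
Total: 27 + 31 + 1 = 59.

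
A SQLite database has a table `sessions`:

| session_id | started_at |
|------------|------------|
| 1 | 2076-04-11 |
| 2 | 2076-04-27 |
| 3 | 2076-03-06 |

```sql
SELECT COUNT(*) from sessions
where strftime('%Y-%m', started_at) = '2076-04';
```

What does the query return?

Rows with year-month 2076-04: 2076-04-11, 2076-04-27 → 2.

2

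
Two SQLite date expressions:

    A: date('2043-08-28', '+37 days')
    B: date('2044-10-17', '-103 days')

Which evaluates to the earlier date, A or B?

A

A = 2043-10-04.
B = 2044-07-06.
A is earlier.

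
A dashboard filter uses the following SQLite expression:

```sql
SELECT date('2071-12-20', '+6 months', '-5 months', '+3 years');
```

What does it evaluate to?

Adding +6 months to 2071-12-20 gives 2072-06-20.
Adding -5 months to 2072-06-20 gives 2072-01-20.
Adding +3 years to 2072-01-20 gives 2075-01-20.

2075-01-20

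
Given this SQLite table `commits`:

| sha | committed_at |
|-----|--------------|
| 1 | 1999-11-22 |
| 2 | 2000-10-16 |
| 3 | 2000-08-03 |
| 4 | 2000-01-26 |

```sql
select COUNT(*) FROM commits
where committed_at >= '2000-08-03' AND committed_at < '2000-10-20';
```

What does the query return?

Rows in [2000-08-03, 2000-10-20): 2000-10-16, 2000-08-03 → 2 rows.

2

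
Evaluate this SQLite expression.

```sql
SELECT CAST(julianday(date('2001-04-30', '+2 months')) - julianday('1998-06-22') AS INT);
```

Adding +2 months to 2001-04-30 gives 2001-06-30.
8 days remain in June 1998 after the 22nd (30 − 22).
Full months from July 1998 through May 2001 contribute their day counts.
Then 30 days into June 2001.
Total: 8 + 31 + 31 + 30 + 31 + 30 + 31 + 31 + 28 + 31 + 30 + 31 + 30 + 31 + 31 + 30 + 31 + 30 + 31 + 31 + 29 + 31 + 30 + 31 + 30 + 31 + 31 + 30 + 31 + 30 + 31 + 31 + 28 + 31 + 30 + 31 + 30 = 1104.

1104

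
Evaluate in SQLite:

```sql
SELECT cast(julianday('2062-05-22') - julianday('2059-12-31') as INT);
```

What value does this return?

0 days remain in December 2059 after the 31st (31 − 31).
Full months from January 2060 through April 2062 contribute their day counts.
Then 22 days into May 2062.
Total: 0 + 31 + 29 + 31 + 30 + 31 + 30 + 31 + 31 + 30 + 31 + 30 + 31 + 31 + 28 + 31 + 30 + 31 + 30 + 31 + 31 + 30 + 31 + 30 + 31 + 31 + 28 + 31 + 30 + 22 = 873.

873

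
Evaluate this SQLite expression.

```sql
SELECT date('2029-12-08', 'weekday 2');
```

2029-12-11

`weekday 2` advances to the next Tuesday; 2029-12-08 is a Saturday, so it moves forward to 2029-12-11.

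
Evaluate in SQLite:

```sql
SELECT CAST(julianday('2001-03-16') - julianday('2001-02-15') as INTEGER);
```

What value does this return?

13 days remain in February 2001 after the 15th (28 − 15).
Then 16 days into March 2001.
Total: 13 + 16 = 29.

29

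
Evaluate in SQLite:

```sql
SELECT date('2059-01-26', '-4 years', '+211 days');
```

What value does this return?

Adding -4 years to 2059-01-26 gives 2055-01-26.
Applying '+211 days' to 2055-01-26: counting 211 days forward gives 2055-08-25.

2055-08-25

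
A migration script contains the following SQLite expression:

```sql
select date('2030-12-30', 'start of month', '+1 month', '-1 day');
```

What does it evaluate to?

`start of month` rewinds 2030-12-30 to 2030-12-01.
Adding +1 month to 2030-12-01 gives 2031-01-01.
Going back 1 day from 2031-01-01 reaches 2030-12-31 (last day of December, 31 days).

2030-12-31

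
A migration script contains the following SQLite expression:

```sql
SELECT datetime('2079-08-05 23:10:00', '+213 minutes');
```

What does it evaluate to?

213 minutes = 3h 33m; +213 minutes from 2079-08-05 23:10:00 is 2079-08-06 02:43:00 (crosses midnight).

2079-08-06 02:43:00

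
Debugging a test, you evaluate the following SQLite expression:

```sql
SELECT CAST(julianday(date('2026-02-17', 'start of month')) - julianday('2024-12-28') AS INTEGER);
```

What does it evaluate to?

`start of month` rewinds 2026-02-17 to 2026-02-01.
3 days remain in December 2024 after the 28th (31 − 28).
Full months from January 2025 through January 2026 contribute their day counts.
Then 1 day into February 2026.
Total: 3 + 31 + 28 + 31 + 30 + 31 + 30 + 31 + 31 + 30 + 31 + 30 + 31 + 31 + 1 = 400.

400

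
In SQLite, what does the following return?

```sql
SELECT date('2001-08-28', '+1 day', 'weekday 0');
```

Advancing 1 more day within August lands on 2001-08-29.
`weekday 0` advances to the next Sunday; 2001-08-29 is a Wednesday, so it moves forward to 2001-09-02.

2001-09-02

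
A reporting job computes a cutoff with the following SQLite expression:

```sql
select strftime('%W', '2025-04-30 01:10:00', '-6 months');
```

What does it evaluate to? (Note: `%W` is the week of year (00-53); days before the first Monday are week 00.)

44

First apply '-6 months': 2025-04-30 01:10:00 → 2024-10-30 01:10:00.
2024-10-30 is a Wednesday. SQLite's %W counts Mondays since the year started; the result is 44.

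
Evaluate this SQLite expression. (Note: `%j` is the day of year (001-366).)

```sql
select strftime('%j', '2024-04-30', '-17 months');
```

334

First apply '-17 months': 2024-04-30 → 2022-11-30.
Day-of-year for 2022-11-30: days since 2022-01-01 inclusive = 334, zero-padded to 334.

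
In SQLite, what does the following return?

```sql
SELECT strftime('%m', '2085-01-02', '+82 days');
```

First apply '+82 days': 2085-01-02 → 2085-03-25.
`%m` extracts the 2-digit month (01-12): 03.

03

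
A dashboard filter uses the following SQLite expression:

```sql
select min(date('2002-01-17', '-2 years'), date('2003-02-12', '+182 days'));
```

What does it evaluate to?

2000-01-17

date('2002-01-17', '-2 years') → 2000-01-17.
date('2003-02-12', '+182 days') → 2003-08-13.
Earlier of the two is 2000-01-17.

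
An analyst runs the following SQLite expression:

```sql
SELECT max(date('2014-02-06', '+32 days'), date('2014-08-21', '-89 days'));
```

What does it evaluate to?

date('2014-02-06', '+32 days') → 2014-03-10.
date('2014-08-21', '-89 days') → 2014-05-24.
Later of the two is 2014-05-24.

2014-05-24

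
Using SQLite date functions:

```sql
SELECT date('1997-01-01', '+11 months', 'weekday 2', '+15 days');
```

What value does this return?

1997-12-17

Adding +11 months to 1997-01-01 gives 1997-12-01.
`weekday 2` advances to the next Tuesday; 1997-12-01 is a Monday, so it moves forward to 1997-12-02.
Advancing 15 more days within December lands on 1997-12-17.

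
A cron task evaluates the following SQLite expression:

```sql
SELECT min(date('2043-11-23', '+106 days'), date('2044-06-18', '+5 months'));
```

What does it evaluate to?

date('2043-11-23', '+106 days') → 2044-03-08.
date('2044-06-18', '+5 months') → 2044-11-18.
Earlier of the two is 2044-03-08.

2044-03-08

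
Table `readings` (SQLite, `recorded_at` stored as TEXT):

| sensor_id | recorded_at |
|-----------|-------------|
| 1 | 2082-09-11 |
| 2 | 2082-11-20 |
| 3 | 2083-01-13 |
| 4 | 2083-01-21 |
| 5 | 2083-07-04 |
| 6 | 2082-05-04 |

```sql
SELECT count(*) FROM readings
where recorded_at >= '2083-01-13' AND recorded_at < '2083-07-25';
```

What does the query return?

3

Rows in [2083-01-13, 2083-07-25): 2083-01-13, 2083-01-21, 2083-07-04 → 3 rows.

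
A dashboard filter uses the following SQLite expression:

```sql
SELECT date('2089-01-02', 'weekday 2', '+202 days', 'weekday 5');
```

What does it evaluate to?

`weekday 2` advances to the next Tuesday; 2089-01-02 is a Sunday, so it moves forward to 2089-01-04.
Applying '+202 days' to 2089-01-04: counting 202 days forward gives 2089-07-25.
`weekday 5` advances to the next Friday; 2089-07-25 is a Monday, so it moves forward to 2089-07-29.

2089-07-29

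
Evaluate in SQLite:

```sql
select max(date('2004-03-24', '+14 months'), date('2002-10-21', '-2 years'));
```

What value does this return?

2005-05-24

date('2004-03-24', '+14 months') → 2005-05-24.
date('2002-10-21', '-2 years') → 2000-10-21.
Later of the two is 2005-05-24.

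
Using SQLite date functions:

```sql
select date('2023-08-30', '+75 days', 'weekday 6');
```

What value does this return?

2023-11-18

Applying '+75 days' to 2023-08-30: counting 75 days forward gives 2023-11-13.
`weekday 6` advances to the next Saturday; 2023-11-13 is a Monday, so it moves forward to 2023-11-18.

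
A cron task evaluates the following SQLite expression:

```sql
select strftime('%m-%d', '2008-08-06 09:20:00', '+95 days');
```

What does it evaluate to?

First apply '+95 days': 2008-08-06 09:20:00 → 2008-11-09 09:20:00.
`%m-%d` extracts the month-day: 11-09.

11-09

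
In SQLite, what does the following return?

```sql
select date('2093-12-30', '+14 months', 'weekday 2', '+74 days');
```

2095-05-21

Adding +14 months to 2093-12-30 targets 2095-02-30. February 2095 has only 28 days, so SQLite normalizes the 2-day overflow forward to 2095-03-02.
`weekday 2` advances to the next Tuesday; 2095-03-02 is a Wednesday, so it moves forward to 2095-03-08.
Applying '+74 days' to 2095-03-08: counting 74 days forward gives 2095-05-21.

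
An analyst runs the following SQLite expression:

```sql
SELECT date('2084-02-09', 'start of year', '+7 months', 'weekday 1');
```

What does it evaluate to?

2084-08-07

`start of year` rewinds 2084-02-09 to 2084-01-01.
Adding +7 months to 2084-01-01 gives 2084-08-01.
`weekday 1` advances to the next Monday; 2084-08-01 is a Tuesday, so it moves forward to 2084-08-07.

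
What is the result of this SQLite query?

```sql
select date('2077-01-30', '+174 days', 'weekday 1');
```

2077-07-26

Applying '+174 days' to 2077-01-30: counting 174 days forward gives 2077-07-23.
`weekday 1` advances to the next Monday; 2077-07-23 is a Friday, so it moves forward to 2077-07-26.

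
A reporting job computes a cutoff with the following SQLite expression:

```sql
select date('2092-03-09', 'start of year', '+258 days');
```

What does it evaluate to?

`start of year` rewinds 2092-03-09 to 2092-01-01.
Applying '+258 days' to 2092-01-01: counting 258 days forward gives 2092-09-15.

2092-09-15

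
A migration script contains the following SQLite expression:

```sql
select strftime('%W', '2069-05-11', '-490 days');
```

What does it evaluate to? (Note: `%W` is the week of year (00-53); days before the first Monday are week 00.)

First apply '-490 days': 2069-05-11 → 2068-01-07.
2068-01-07 is a Saturday. SQLite's %W counts Mondays since the year started; the result is 01.

01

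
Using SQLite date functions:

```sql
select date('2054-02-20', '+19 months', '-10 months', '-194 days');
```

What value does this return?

2054-05-10

Adding +19 months to 2054-02-20 gives 2055-09-20.
Adding -10 months to 2055-09-20 gives 2054-11-20.
Applying '-194 days' to 2054-11-20: counting 194 days back gives 2054-05-10.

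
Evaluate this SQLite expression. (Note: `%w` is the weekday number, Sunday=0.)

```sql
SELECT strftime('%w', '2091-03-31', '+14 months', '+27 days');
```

First apply '+14 months', '+27 days': 2091-03-31 → 2092-06-27.
2092-06-27 is a Friday; with Sunday=0 that is 5.

5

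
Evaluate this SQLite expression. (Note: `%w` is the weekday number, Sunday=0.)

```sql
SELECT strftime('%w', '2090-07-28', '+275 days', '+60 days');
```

4

First apply '+275 days', '+60 days': 2090-07-28 → 2091-06-28.
2091-06-28 is a Thursday; with Sunday=0 that is 4.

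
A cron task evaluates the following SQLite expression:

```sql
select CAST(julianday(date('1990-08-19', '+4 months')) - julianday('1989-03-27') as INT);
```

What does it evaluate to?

632

Adding +4 months to 1990-08-19 gives 1990-12-19.
4 days remain in March 1989 after the 27th (31 − 27).
Full months from April 1989 through November 1990 contribute their day counts.
Then 19 days into December 1990.
Total: 4 + 30 + 31 + 30 + 31 + 31 + 30 + 31 + 30 + 31 + 31 + 28 + 31 + 30 + 31 + 30 + 31 + 31 + 30 + 31 + 30 + 19 = 632.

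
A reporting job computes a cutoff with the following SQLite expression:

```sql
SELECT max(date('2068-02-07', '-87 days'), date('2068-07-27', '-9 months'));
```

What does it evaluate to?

2067-11-12

date('2068-02-07', '-87 days') → 2067-11-12.
date('2068-07-27', '-9 months') → 2067-10-27.
Later of the two is 2067-11-12.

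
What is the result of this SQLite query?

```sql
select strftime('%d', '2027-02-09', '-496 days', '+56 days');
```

26

First apply '-496 days', '+56 days': 2027-02-09 → 2025-11-26.
`%d` extracts the 2-digit day of month: 26.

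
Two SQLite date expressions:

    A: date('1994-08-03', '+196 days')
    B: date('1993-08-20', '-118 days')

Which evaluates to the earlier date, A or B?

B

A = 1995-02-15.
B = 1993-04-24.
B is earlier.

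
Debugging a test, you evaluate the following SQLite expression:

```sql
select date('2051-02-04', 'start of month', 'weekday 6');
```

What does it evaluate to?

`start of month` rewinds 2051-02-04 to 2051-02-01.
`weekday 6` advances to the next Saturday; 2051-02-01 is a Wednesday, so it moves forward to 2051-02-04.

2051-02-04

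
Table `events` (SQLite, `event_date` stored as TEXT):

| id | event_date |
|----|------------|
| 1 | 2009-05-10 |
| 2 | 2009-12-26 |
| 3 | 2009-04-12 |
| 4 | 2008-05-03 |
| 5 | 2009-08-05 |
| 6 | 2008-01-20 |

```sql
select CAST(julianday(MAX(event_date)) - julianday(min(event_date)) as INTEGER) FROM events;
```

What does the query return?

MIN = 2008-01-20, MAX = 2009-12-26.
11 days remain in January 2008 after the 20th (31 − 20).
Full months from February 2008 through November 2009 contribute their day counts.
Then 26 days into December 2009.
Total: 11 + 29 + 31 + 30 + 31 + 30 + 31 + 31 + 30 + 31 + 30 + 31 + 31 + 28 + 31 + 30 + 31 + 30 + 31 + 31 + 30 + 31 + 30 + 26 = 706.

706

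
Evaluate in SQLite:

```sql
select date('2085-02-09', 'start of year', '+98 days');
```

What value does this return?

`start of year` rewinds 2085-02-09 to 2085-01-01.
Applying '+98 days' to 2085-01-01: counting 98 days forward gives 2085-04-09.

2085-04-09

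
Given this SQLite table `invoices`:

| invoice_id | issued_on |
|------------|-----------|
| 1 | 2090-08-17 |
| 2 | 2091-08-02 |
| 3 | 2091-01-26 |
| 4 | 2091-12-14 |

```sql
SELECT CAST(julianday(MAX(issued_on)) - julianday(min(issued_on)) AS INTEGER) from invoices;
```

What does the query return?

MIN = 2090-08-17, MAX = 2091-12-14.
14 days remain in August 2090 after the 17th (31 − 17).
Full months from September 2090 through November 2091 contribute their day counts.
Then 14 days into December 2091.
Total: 14 + 30 + 31 + 30 + 31 + 31 + 28 + 31 + 30 + 31 + 30 + 31 + 31 + 30 + 31 + 30 + 14 = 484.

484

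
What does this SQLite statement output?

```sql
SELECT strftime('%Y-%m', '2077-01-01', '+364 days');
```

2077-12

First apply '+364 days': 2077-01-01 → 2077-12-31.
`%Y-%m` extracts the year-month: 2077-12.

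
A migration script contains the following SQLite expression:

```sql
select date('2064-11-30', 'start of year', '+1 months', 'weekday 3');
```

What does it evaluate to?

`start of year` rewinds 2064-11-30 to 2064-01-01.
Adding +1 month to 2064-01-01 gives 2064-02-01.
`weekday 3` advances to the next Wednesday; 2064-02-01 is a Friday, so it moves forward to 2064-02-06.

2064-02-06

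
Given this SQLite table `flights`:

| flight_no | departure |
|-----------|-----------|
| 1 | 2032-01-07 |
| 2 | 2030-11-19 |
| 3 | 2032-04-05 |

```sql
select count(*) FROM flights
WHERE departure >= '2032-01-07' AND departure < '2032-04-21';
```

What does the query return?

2

Rows in [2032-01-07, 2032-04-21): 2032-01-07, 2032-04-05 → 2 rows.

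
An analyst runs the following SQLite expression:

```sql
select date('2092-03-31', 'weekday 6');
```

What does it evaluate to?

2092-04-05

`weekday 6` advances to the next Saturday; 2092-03-31 is a Monday, so it moves forward to 2092-04-05.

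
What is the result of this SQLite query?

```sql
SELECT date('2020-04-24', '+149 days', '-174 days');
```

2020-03-30

Applying '+149 days' to 2020-04-24: counting 149 days forward gives 2020-09-20.
Applying '-174 days' to 2020-09-20: counting 174 days back gives 2020-03-30.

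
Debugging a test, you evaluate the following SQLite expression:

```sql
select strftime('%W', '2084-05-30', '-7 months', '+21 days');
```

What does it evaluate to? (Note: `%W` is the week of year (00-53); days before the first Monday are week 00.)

First apply '-7 months', '+21 days': 2084-05-30 → 2083-11-20.
2083-11-20 is a Saturday. SQLite's %W counts Mondays since the year started; the result is 46.

46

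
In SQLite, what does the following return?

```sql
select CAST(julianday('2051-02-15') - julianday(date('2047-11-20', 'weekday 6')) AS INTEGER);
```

`weekday 6` advances to the next Saturday; 2047-11-20 is a Wednesday, so it moves forward to 2047-11-23.
7 days remain in November 2047 after the 23rd (30 − 23).
Full months from December 2047 through January 2051 contribute their day counts.
Then 15 days into February 2051.
Total: 7 + 31 + 31 + 29 + 31 + 30 + 31 + 30 + 31 + 31 + 30 + 31 + 30 + 31 + 31 + 28 + 31 + 30 + 31 + 30 + 31 + 31 + 30 + 31 + 30 + 31 + 31 + 28 + 31 + 30 + 31 + 30 + 31 + 31 + 30 + 31 + 30 + 31 + 31 + 15 = 1180.

1180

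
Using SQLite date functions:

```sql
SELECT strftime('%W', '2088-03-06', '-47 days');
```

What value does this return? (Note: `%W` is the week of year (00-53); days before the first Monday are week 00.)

03

First apply '-47 days': 2088-03-06 → 2088-01-19.
2088-01-19 is a Monday. SQLite's %W counts Mondays since the year started; the result is 03.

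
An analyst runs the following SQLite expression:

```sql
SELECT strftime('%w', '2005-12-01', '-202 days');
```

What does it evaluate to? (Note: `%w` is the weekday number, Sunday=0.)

First apply '-202 days': 2005-12-01 → 2005-05-13.
2005-05-13 is a Friday; with Sunday=0 that is 5.

5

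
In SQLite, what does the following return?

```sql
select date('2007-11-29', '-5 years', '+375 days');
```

2003-12-09

Adding -5 years to 2007-11-29 gives 2002-11-29.
Applying '+375 days' to 2002-11-29: counting 375 days forward gives 2003-12-09.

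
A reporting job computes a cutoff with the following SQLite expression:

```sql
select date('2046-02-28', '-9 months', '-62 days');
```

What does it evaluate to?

Adding -9 months to 2046-02-28 gives 2045-05-28.
Applying '-62 days' to 2045-05-28: counting 62 days back gives 2045-03-27.

2045-03-27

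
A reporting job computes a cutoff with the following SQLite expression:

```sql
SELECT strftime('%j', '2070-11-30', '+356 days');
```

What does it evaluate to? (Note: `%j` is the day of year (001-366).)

First apply '+356 days': 2070-11-30 → 2071-11-21.
Day-of-year for 2071-11-21: days since 2071-01-01 inclusive = 325, zero-padded to 325.

325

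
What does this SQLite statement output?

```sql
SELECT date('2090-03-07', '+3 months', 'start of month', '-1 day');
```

Adding +3 months to 2090-03-07 gives 2090-06-07.
`start of month` rewinds 2090-06-07 to 2090-06-01.
Going back 1 day from 2090-06-01 reaches 2090-05-31 (last day of May, 31 days).

2090-05-31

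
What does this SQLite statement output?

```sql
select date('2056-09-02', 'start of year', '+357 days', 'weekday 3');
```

2056-12-27

`start of year` rewinds 2056-09-02 to 2056-01-01.
Applying '+357 days' to 2056-01-01: counting 357 days forward gives 2056-12-23.
`weekday 3` advances to the next Wednesday; 2056-12-23 is a Saturday, so it moves forward to 2056-12-27.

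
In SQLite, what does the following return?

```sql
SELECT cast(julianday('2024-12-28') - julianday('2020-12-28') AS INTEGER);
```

3 days remain in December 2020 after the 28th (31 − 28).
Full months from January 2021 through November 2024 contribute their day counts.
Then 28 days into December 2024.
Total: 3 + 31 + 28 + 31 + 30 + 31 + 30 + 31 + 31 + 30 + 31 + 30 + 31 + 31 + 28 + 31 + 30 + 31 + 30 + 31 + 31 + 30 + 31 + 30 + 31 + 31 + 28 + 31 + 30 + 31 + 30 + 31 + 31 + 30 + 31 + 30 + 31 + 31 + 29 + 31 + 30 + 31 + 30 + 31 + 31 + 30 + 31 + 30 + 28 = 1461.

1461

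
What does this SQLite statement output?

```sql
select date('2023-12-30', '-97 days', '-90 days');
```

2023-06-26

Applying '-97 days' to 2023-12-30: counting 97 days back gives 2023-09-24.
Applying '-90 days' to 2023-09-24: counting 90 days back gives 2023-06-26.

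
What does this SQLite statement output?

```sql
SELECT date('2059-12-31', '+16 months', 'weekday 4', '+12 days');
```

Adding +16 months to 2059-12-31 targets 2061-04-31. April 2061 has only 30 days, so SQLite normalizes the 1-day overflow forward to 2061-05-01.
`weekday 4` advances to the next Thursday; 2061-05-01 is a Sunday, so it moves forward to 2061-05-05.
Advancing 12 more days within May lands on 2061-05-17.

2061-05-17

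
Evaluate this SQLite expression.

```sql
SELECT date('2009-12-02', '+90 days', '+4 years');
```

Applying '+90 days' to 2009-12-02: counting 90 days forward gives 2010-03-02.
Adding +4 years to 2010-03-02 gives 2014-03-02.

2014-03-02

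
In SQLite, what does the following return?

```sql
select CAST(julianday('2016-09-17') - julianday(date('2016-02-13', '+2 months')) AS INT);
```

Adding +2 months to 2016-02-13 gives 2016-04-13.
17 days remain in April 2016 after the 13th (30 − 13).
May 2016: 31 days.
June 2016: 30 days.
July 2016: 31 days.
August 2016: 31 days.
Then 17 days into September 2016.
Total: 17 + 31 + 30 + 31 + 31 + 17 = 157.

157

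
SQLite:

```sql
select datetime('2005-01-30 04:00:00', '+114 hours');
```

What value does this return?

+114 hours from 2005-01-30 04:00:00 is 2005-02-03 22:00:00 (crosses midnight).

2005-02-03 22:00:00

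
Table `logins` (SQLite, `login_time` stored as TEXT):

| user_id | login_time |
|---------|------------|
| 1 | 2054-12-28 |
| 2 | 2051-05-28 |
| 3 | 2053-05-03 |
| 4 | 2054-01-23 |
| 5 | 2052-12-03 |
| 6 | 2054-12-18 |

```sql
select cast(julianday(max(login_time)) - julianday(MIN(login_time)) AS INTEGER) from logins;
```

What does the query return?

1310

MIN = 2051-05-28, MAX = 2054-12-28.
3 days remain in May 2051 after the 28th (31 − 28).
Full months from June 2051 through November 2054 contribute their day counts.
Then 28 days into December 2054.
Total: 3 + 30 + 31 + 31 + 30 + 31 + 30 + 31 + 31 + 29 + 31 + 30 + 31 + 30 + 31 + 31 + 30 + 31 + 30 + 31 + 31 + 28 + 31 + 30 + 31 + 30 + 31 + 31 + 30 + 31 + 30 + 31 + 31 + 28 + 31 + 30 + 31 + 30 + 31 + 31 + 30 + 31 + 30 + 28 = 1310.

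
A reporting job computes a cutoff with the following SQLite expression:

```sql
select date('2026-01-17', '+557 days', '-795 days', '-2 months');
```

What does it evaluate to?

Applying '+557 days' to 2026-01-17: counting 557 days forward gives 2027-07-28.
Applying '-795 days' to 2027-07-28: counting 795 days back gives 2025-05-24.
Adding -2 months to 2025-05-24 gives 2025-03-24.

2025-03-24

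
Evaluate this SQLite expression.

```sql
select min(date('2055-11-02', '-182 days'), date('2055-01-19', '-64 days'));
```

date('2055-11-02', '-182 days') → 2055-05-04.
date('2055-01-19', '-64 days') → 2054-11-16.
Earlier of the two is 2054-11-16.

2054-11-16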